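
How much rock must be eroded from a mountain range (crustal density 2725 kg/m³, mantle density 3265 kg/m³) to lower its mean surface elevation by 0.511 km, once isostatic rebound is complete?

Net drop Δ = e − u = e − e ρ_c/ρ_m = e (ρ_m − ρ_c)/ρ_m.
e = Δ ρ_m/(ρ_m − ρ_c) = 0.511 km × 3265/540 = 3.09 km.

3.09 km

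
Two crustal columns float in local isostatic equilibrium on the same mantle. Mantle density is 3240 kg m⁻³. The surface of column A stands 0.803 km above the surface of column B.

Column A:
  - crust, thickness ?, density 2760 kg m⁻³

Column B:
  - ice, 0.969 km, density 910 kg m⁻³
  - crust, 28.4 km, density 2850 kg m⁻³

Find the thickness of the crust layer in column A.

33.2 km

Take the compensation level at the base of the deeper column (depth z_c below the surface of column A) and equate Σ ρ_i t_i down to z_c; mantle fills any gap and the z_c terms cancel.
Column A: x×2760 + (z_c − 0 − x)×3240
Column B: 0.803×0 + 0.969×910 + 28.4×2850 + (z_c − 0.803 − 29.369)×3240
The z_c×3240 term appears on both sides and cancels. Collect the known terms of each column as K = Σ(ρt)_known − 3240 × (depth of known layers): K_A = 0 − 3240×0 = 0; K_B = 81821.79 − 3240×(0.803 + 29.369) = −15935.49.
Balance: K_A − x×(3240 − 2760) = K_B, so x = (K_A − K_B)/(3240 − 2760) = 15935.5/480 = 33.2 km.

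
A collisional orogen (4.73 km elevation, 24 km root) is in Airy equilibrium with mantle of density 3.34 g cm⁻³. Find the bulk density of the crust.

2.79 g cm⁻³

ρ_c h = (ρ_m − ρ_c) r → ρ_c (h + r) = ρ_m r → ρ_c = ρ_m r / (h + r).
ρ_c = 3.34 × 24 km / (4.73 km + 24 km) = 2.79 g cm⁻³.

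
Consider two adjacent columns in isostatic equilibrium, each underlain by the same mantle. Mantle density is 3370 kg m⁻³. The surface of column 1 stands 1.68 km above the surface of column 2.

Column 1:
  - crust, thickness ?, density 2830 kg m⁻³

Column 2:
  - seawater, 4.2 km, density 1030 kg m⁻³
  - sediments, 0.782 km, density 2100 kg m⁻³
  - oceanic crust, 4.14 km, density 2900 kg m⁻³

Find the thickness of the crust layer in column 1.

Take the compensation level at the base of the deeper column (depth z_c below the surface of column 1) and equate Σ ρ_i t_i down to z_c; mantle fills any gap and the z_c terms cancel.
Column 1: x×2830 + (z_c − 0 − x)×3370
Column 2: 1.68×0 + 4.2×1030 + 0.782×2100 + 4.14×2900 + (z_c − 1.68 − 9.122)×3370
The z_c×3370 term appears on both sides and cancels. Collect the known terms of each column as K = Σ(ρt)_known − 3370 × (depth of known layers): K_1 = 0 − 3370×0 = 0; K_2 = 17974.2 − 3370×(1.68 + 9.122) = −18428.54.
Balance: K_1 − x×(3370 − 2830) = K_2, so x = (K_1 − K_2)/(3370 − 2830) = 18428.5/540 = 34.1 km.

34.1 km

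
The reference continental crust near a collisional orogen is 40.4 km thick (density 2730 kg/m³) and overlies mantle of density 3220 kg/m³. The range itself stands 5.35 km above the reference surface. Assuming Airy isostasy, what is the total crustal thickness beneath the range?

Root depth r = h ρ_c / (ρ_m − ρ_c) = 5.35 km × 2730 / 490 = 29.81 km.
Total thickness = T + h + r = 40.4 km + 5.35 km + 29.81 km = 75.6 km.

75.6 km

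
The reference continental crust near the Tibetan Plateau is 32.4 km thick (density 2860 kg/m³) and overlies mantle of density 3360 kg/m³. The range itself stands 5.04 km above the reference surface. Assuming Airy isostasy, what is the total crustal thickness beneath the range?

Root depth r = h ρ_c / (ρ_m − ρ_c) = 5.04 km × 2860 / 500 = 28.83 km.
Total thickness = T + h + r = 32.4 km + 5.04 km + 28.83 km = 66.3 km.

66.3 km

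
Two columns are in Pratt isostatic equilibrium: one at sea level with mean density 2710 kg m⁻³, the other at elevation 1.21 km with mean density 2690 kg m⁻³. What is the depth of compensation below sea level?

163 km

ρ_ref D = ρ (D + h) → D (ρ_ref − ρ) = ρ h.
D = ρ h/(ρ_ref − ρ) = 2690 × 1.21 km/(2710 − 2690) = 163 km.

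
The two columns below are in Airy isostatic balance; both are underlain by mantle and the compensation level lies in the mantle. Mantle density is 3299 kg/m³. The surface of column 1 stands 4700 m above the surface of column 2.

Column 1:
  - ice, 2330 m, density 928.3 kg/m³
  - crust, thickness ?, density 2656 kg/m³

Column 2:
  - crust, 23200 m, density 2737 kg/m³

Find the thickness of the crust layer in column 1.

Take the compensation level at the base of the deeper column (depth z_c below the surface of column 1) and equate Σ ρ_i t_i down to z_c; mantle fills any gap and the z_c terms cancel.
Column 1: 2330×928.3 + x×2656 + (z_c − 2330 − x)×3299
Column 2: 4700×0 + 23200×2737 + (z_c − 4700 − 23200)×3299
The z_c×3299 term appears on both sides and cancels. Collect the known terms of each column as K = Σ(ρt)_known − 3299 × (depth of known layers): K_1 = 2162939 − 3299×2330 = −5523731; K_2 = 63498400 − 3299×(4700 + 23200) = −28543700.
Balance: K_1 − x×(3299 − 2656) = K_2, so x = (K_1 − K_2)/(3299 − 2656) = 23020000/643 = 35800 m.

35800 m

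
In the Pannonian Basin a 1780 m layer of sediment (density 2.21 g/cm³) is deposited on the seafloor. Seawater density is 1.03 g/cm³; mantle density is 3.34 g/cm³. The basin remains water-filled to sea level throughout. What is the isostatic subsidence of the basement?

Submarine loading: the sediment displaces seawater, and the subsidence is in turn flooded, so s (ρ_m − ρ_w) = t (ρ_sed − ρ_w).
s = 1780 m × (2.21 − 1.03) / (3.34 − 1.03) = 909 m.

909 m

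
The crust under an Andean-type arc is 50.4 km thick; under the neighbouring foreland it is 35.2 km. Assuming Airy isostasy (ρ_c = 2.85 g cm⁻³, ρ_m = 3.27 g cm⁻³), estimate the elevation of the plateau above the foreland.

Excess crust Δ = 50.4 km − 35.2 km = 15.2 km, split between elevation h and root r with h + r = Δ.
Airy balance ρ_c h = (ρ_m − ρ_c) r gives r = h ρ_c/(ρ_m − ρ_c), so h (1 + ρ_c/(ρ_m − ρ_c)) = Δ, i.e. h = Δ (ρ_m − ρ_c)/ρ_m.
h = 15.2 km × 0.42/3.27 = 1.95 km.

1.95 km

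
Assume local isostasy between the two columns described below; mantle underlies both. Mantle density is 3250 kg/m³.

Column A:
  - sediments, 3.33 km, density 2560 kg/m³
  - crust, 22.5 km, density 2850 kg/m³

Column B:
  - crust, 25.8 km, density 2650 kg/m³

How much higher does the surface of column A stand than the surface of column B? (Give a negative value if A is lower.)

For any compensation level in the mantle, the mantle terms cancel and isostasy reduces to e = (Σt_A − Σt_B) − (Σ(ρt)_A − Σ(ρt)_B) / ρ_m.
Σt_A = 25.83 km; Σt_B = 25.8 km; Σ(ρt)_A = 72649.8; Σ(ρt)_B = 68370 (in km·kg/m³).
e = (25.83 − 25.8) − (72649.8 − 68370) / 3250 = −1.29 km.

−1.29 km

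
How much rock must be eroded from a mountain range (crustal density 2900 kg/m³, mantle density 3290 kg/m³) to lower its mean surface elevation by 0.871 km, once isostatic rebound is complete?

7.35 km

Net drop Δ = e − u = e − e ρ_c/ρ_m = e (ρ_m − ρ_c)/ρ_m.
e = Δ ρ_m/(ρ_m − ρ_c) = 0.871 km × 3290/390 = 7.35 km.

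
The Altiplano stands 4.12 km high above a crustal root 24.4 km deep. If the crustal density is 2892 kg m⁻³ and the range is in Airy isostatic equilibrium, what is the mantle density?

3380 kg m⁻³

Airy balance: ρ_c h = (ρ_m − ρ_c) r → ρ_m = ρ_c (1 + h/r).
ρ_m = 2892 × (1 + 4.12 km/24.4 km) = 3380 kg m⁻³.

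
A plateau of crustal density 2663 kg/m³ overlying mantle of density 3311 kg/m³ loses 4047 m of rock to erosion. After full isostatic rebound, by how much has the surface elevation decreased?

Rebound u = e ρ_c/ρ_m = 4047 m × 2663/3311 = 3255 m.
Net surface drop = e − u = 4047 m − 3255 m = e (ρ_m − ρ_c)/ρ_m = 792 m.

792 m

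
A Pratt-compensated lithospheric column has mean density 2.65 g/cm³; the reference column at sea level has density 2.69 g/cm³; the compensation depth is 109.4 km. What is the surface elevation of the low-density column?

1.65 km

ρ_ref D = ρ (D + h) → h = D (ρ_ref − ρ)/ρ.
h = 109.4 km × (2.69 − 2.65)/2.65 = 1.65 km.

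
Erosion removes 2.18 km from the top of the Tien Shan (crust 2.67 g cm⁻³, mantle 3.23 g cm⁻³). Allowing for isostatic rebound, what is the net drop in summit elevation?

0.378 km

Rebound u = e ρ_c/ρ_m = 2.18 km × 2.67/3.23 = 1.802 km.
Net surface drop = e − u = 2.18 km − 1.802 km = e (ρ_m − ρ_c)/ρ_m = 0.378 km.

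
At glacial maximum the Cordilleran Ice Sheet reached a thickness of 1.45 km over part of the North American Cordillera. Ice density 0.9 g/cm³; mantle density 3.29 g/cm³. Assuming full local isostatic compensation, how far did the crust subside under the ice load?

Isostatic balance requires: the ice load ρ_ice t is balanced by mantle displaced below, ρ_m s.
s = t ρ_ice / ρ_m = 1.45 km × 0.9/3.29 = 0.397 km.

0.397 km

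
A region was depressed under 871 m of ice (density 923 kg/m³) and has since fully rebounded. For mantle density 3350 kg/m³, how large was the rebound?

240 m

Removing the load lets mantle flow back in; uplift u satisfies ρ_ice t = ρ_m u.
u = t ρ_ice/ρ_m = 871 m × 923/3350 = 240 m.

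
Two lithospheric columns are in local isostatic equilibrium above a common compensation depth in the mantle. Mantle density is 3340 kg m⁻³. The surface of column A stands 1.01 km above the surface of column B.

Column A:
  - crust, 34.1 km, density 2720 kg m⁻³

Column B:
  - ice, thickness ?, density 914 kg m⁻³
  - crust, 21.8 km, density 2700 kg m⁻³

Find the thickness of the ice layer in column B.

1.57 km

Take the compensation level at the base of the deeper column (depth z_c below the surface of column A) and equate Σ ρ_i t_i down to z_c; mantle fills any gap and the z_c terms cancel.
Column A: 34.1×2720 + (z_c − 34.1)×3340
Column B: 1.01×0 + x×914 + 21.8×2700 + (z_c − 1.01 − 21.8 − x)×3340
The z_c×3340 term appears on both sides and cancels. Collect the known terms of each column as K = Σ(ρt)_known − 3340 × (depth of known layers): K_A = 92752 − 3340×34.1 = −21142; K_B = 58860 − 3340×(1.01 + 21.8) = −17325.4.
Balance: K_A = K_B − x×(3340 − 914), so x = (K_B − K_A)/(3340 − 914) = 3816.6/2426 = 1.57 km.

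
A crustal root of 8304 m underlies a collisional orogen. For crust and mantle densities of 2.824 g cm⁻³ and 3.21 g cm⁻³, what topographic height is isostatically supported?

1140 m

In Airy isostatic equilibrium: ρ_c h = (ρ_m − ρ_c) r.
h = r (ρ_m − ρ_c) / ρ_c = 8304 m × (3.21 − 2.824) / 2.824 = 1140 m.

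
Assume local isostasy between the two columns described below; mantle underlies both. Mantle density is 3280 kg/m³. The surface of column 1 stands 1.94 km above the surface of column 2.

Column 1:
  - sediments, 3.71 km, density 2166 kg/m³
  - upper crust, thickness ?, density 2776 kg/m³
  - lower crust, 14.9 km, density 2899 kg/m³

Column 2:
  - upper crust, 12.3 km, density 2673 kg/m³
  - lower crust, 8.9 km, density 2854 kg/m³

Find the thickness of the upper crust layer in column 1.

15.5 km

Take the compensation level at the base of the deeper column (depth z_c below the surface of column 1) and equate Σ ρ_i t_i down to z_c; mantle fills any gap and the z_c terms cancel.
Column 1: 3.71×2166 + x×2776 + 14.9×2899 + (z_c − 18.61 − x)×3280
Column 2: 1.94×0 + 12.3×2673 + 8.9×2854 + (z_c − 1.94 − 21.2)×3280
The z_c×3280 term appears on both sides and cancels. Collect the known terms of each column as K = Σ(ρt)_known − 3280 × (depth of known layers): K_1 = 51230.96 − 3280×18.61 = −9809.84; K_2 = 58278.5 − 3280×(1.94 + 21.2) = −17620.7.
Balance: K_1 − x×(3280 − 2776) = K_2, so x = (K_1 − K_2)/(3280 − 2776) = 7810.86/504 = 15.5 km.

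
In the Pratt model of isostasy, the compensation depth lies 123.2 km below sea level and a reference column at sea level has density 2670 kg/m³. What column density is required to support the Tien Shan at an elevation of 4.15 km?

Pratt balance: ρ_ref D = ρ (D + h).
ρ = ρ_ref D/(D + h) = 2670 × 123.2 km/(123.2 km + 4.15 km) = 2580 kg/m³.

2580 kg/m³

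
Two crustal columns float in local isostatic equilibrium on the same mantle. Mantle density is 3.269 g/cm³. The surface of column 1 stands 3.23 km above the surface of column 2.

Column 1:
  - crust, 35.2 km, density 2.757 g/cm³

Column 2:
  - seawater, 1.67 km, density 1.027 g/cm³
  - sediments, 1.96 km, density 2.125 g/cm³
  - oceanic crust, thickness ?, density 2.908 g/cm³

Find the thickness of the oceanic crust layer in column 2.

4.09 km

Take the compensation level at the base of the deeper column (depth z_c below the surface of column 1) and equate Σ ρ_i t_i down to z_c; mantle fills any gap and the z_c terms cancel.
Column 1: 35.2×2.757 + (z_c − 35.2)×3.269
Column 2: 3.23×0 + 1.67×1.027 + 1.96×2.125 + x×2.908 + (z_c − 3.23 − 3.63 − x)×3.269
The z_c×3.269 term appears on both sides and cancels. Collect the known terms of each column as K = Σ(ρt)_known − 3.269 × (depth of known layers): K_1 = 97.0464 − 3.269×35.2 = −18.0224; K_2 = 5.88009 − 3.269×(3.23 + 3.63) = −16.54525.
Balance: K_1 = K_2 − x×(3.269 − 2.908), so x = (K_2 − K_1)/(3.269 − 2.908) = 1.47715/0.361 = 4.09 km.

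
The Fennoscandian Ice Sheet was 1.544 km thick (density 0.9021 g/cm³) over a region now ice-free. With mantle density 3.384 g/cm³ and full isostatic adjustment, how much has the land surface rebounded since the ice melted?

Removing the load lets mantle flow back in; uplift u satisfies ρ_ice t = ρ_m u.
u = t ρ_ice/ρ_m = 1.544 km × 0.9021/3.384 = 0.412 km.

0.412 km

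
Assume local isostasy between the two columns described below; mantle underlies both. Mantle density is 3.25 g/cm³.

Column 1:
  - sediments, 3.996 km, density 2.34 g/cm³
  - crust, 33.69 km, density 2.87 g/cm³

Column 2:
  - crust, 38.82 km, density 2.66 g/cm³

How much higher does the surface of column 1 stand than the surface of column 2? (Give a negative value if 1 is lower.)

−1.99 km

For any compensation level in the mantle, the mantle terms cancel and isostasy reduces to e = (Σt_1 − Σt_2) − (Σ(ρt)_1 − Σ(ρt)_2) / ρ_m.
Σt_1 = 37.686 km; Σt_2 = 38.82 km; Σ(ρt)_1 = 106.04094; Σ(ρt)_2 = 103.2612 (in km·g/cm³).
e = (37.686 − 38.82) − (106.04094 − 103.2612) / 3.25 = −1.99 km.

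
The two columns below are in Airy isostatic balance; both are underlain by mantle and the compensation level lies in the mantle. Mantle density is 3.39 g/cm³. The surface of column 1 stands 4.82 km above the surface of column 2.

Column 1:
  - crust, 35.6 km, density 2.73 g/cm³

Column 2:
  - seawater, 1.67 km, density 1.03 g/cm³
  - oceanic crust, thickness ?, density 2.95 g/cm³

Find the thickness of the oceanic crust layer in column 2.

Take the compensation level at the base of the deeper column (depth z_c below the surface of column 1) and equate Σ ρ_i t_i down to z_c; mantle fills any gap and the z_c terms cancel.
Column 1: 35.6×2.73 + (z_c − 35.6)×3.39
Column 2: 4.82×0 + 1.67×1.03 + x×2.95 + (z_c − 4.82 − 1.67 − x)×3.39
The z_c×3.39 term appears on both sides and cancels. Collect the known terms of each column as K = Σ(ρt)_known − 3.39 × (depth of known layers): K_1 = 97.188 − 3.39×35.6 = −23.496; K_2 = 1.7201 − 3.39×(4.82 + 1.67) = −20.281.
Balance: K_1 = K_2 − x×(3.39 − 2.95), so x = (K_2 − K_1)/(3.39 − 2.95) = 3.215/0.44 = 7.31 km.

7.31 km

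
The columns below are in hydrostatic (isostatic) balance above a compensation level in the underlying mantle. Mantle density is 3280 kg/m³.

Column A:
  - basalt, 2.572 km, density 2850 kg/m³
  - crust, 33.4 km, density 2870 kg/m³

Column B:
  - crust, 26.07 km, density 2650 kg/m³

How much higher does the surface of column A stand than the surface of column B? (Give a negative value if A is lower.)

−0.495 km

For any compensation level in the mantle, the mantle terms cancel and isostasy reduces to e = (Σt_A − Σt_B) − (Σ(ρt)_A − Σ(ρt)_B) / ρ_m.
Σt_A = 35.972 km; Σt_B = 26.07 km; Σ(ρt)_A = 103188.2; Σ(ρt)_B = 69085.5 (in km·kg/m³).
e = (35.972 − 26.07) − (103188.2 − 69085.5) / 3280 = −0.495 km.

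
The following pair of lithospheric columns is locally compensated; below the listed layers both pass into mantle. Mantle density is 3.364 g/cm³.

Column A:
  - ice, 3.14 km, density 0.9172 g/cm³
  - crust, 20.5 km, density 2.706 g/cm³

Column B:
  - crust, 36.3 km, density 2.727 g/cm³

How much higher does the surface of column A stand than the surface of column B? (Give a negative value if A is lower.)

−0.58 km

For any compensation level in the mantle, the mantle terms cancel and isostasy reduces to e = (Σt_A − Σt_B) − (Σ(ρt)_A − Σ(ρt)_B) / ρ_m.
Σt_A = 23.64 km; Σt_B = 36.3 km; Σ(ρt)_A = 58.353008; Σ(ρt)_B = 98.9901 (in km·g/cm³).
e = (23.64 − 36.3) − (58.353008 − 98.9901) / 3.364 = −0.58 km.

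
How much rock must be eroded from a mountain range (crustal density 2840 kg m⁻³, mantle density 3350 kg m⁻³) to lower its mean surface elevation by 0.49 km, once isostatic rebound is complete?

3.22 km

Net drop Δ = e − u = e − e ρ_c/ρ_m = e (ρ_m − ρ_c)/ρ_m.
e = Δ ρ_m/(ρ_m − ρ_c) = 0.49 km × 3350/510 = 3.22 km.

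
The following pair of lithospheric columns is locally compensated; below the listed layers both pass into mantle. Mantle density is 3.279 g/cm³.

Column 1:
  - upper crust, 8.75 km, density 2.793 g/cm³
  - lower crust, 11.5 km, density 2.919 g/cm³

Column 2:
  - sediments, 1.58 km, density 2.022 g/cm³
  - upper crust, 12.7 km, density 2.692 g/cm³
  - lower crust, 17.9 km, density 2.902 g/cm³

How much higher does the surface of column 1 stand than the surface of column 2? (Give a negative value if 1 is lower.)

For any compensation level in the mantle, the mantle terms cancel and isostasy reduces to e = (Σt_1 − Σt_2) − (Σ(ρt)_1 − Σ(ρt)_2) / ρ_m.
Σt_1 = 20.25 km; Σt_2 = 32.18 km; Σ(ρt)_1 = 58.00725; Σ(ρt)_2 = 89.32896 (in km·g/cm³).
e = (20.25 − 32.18) − (58.00725 − 89.32896) / 3.279 = −2.38 km.

−2.38 km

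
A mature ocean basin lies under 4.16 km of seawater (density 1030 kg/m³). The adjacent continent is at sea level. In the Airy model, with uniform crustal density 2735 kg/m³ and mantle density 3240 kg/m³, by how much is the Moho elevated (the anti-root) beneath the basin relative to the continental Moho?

14 km

For local isostatic compensation: replacing crust with seawater at the top is compensated by replacing crust with mantle at the base: d (ρ_c − ρ_w) = a (ρ_m − ρ_c).
a = d (ρ_c − ρ_w)/(ρ_m − ρ_c) = 4.16 km × 1705/505 = 14 km.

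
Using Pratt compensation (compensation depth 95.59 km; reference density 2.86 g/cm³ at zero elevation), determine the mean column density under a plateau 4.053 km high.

2.74 g/cm³

Pratt balance: ρ_ref D = ρ (D + h).
ρ = ρ_ref D/(D + h) = 2.86 × 95.59 km/(95.59 km + 4.053 km) = 2.74 g/cm³.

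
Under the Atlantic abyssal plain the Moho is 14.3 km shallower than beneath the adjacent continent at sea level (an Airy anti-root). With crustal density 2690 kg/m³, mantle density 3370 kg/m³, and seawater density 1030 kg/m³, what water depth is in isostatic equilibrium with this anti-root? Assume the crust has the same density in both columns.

Replacing a thickness d of crust by seawater at the top must be balanced by replacing crust with mantle at the base: d (ρ_c − ρ_w) = a (ρ_m − ρ_c).
d = a (ρ_m − ρ_c)/(ρ_c − ρ_w) = 14.3 km × 680/1660 = 5.86 km.

5.86 km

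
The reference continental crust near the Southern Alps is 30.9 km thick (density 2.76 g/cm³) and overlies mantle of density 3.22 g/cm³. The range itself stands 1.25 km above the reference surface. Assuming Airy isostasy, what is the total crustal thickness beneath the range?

39.6 km

Root depth r = h ρ_c / (ρ_m − ρ_c) = 1.25 km × 2.76 / 0.46 = 7.5 km.
Total thickness = T + h + r = 30.9 km + 1.25 km + 7.5 km = 39.6 km.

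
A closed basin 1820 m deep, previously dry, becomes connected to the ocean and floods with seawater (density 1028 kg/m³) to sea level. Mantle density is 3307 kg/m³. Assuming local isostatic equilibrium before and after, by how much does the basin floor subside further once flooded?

821 m

After flooding the water column is d + s deep. Its weight must equal the weight of mantle displaced by the extra subsidence s: (d + s) ρ_w = s ρ_m.
s = d ρ_w / (ρ_m − ρ_w) = 1820 m × 1028/(3307 − 1028) = 821 m.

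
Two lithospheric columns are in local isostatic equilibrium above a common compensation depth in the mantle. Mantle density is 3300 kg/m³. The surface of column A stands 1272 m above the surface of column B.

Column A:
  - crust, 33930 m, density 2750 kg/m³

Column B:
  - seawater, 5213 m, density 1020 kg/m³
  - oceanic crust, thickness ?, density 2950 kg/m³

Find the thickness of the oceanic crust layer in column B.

7370 m

Take the compensation level at the base of the deeper column (depth z_c below the surface of column A) and equate Σ ρ_i t_i down to z_c; mantle fills any gap and the z_c terms cancel.
Column A: 33930×2750 + (z_c − 33930)×3300
Column B: 1272×0 + 5213×1020 + x×2950 + (z_c − 1272 − 5213 − x)×3300
The z_c×3300 term appears on both sides and cancels. Collect the known terms of each column as K = Σ(ρt)_known − 3300 × (depth of known layers): K_A = 93307500 − 3300×33930 = −18661500; K_B = 5317260 − 3300×(1272 + 5213) = −16083240.
Balance: K_A = K_B − x×(3300 − 2950), so x = (K_B − K_A)/(3300 − 2950) = 2578260/350 = 7370 m.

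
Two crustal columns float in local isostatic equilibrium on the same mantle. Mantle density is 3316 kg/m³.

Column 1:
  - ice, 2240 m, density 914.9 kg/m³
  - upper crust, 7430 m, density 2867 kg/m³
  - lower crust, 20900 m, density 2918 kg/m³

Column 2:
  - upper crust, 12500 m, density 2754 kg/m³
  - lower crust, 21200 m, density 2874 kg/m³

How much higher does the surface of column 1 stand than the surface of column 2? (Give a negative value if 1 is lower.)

For any compensation level in the mantle, the mantle terms cancel and isostasy reduces to e = (Σt_1 − Σt_2) − (Σ(ρt)_1 − Σ(ρt)_2) / ρ_m.
Σt_1 = 30570 m; Σt_2 = 33700 m; Σ(ρt)_1 = 84337386; Σ(ρt)_2 = 95353800 (in m·kg/m³).
e = (30570 − 33700) − (84337386 − 95353800) / 3316 = 192 m.

192 m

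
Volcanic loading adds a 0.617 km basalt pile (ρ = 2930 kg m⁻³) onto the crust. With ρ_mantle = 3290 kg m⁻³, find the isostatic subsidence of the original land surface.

0.549 km

Subaerial loading: s = t ρ_load / ρ_m.
s = 0.617 km × 2930/3290 = 0.549 km.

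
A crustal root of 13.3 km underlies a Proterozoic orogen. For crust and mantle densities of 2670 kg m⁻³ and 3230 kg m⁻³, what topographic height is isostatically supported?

By Archimedes' principle applied to the lithosphere: ρ_c h = (ρ_m − ρ_c) r.
h = r (ρ_m − ρ_c) / ρ_c = 13.3 km × (3230 − 2670) / 2670 = 2.79 km.

2.79 km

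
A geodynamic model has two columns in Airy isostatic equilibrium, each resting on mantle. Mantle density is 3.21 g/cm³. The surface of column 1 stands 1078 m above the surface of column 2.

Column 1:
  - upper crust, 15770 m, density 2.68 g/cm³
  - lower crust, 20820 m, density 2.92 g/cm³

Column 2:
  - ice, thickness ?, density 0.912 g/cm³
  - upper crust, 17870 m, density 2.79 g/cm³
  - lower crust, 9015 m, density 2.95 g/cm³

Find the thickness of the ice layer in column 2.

Take the compensation level at the base of the deeper column (depth z_c below the surface of column 1) and equate Σ ρ_i t_i down to z_c; mantle fills any gap and the z_c terms cancel.
Column 1: 15770×2.68 + 20820×2.92 + (z_c − 36590)×3.21
Column 2: 1078×0 + x×0.912 + 17870×2.79 + 9015×2.95 + (z_c − 1078 − 26885 − x)×3.21
The z_c×3.21 term appears on both sides and cancels. Collect the known terms of each column as K = Σ(ρt)_known − 3.21 × (depth of known layers): K_1 = 103058 − 3.21×36590 = −14395.9; K_2 = 76451.55 − 3.21×(1078 + 26885) = −13309.68.
Balance: K_1 = K_2 − x×(3.21 − 0.912), so x = (K_2 − K_1)/(3.21 − 0.912) = 1086.22/2.298 = 473 m.

473 m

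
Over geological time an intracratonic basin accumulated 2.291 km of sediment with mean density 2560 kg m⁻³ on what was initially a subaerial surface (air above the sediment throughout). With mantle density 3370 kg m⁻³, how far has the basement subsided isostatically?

Subaerial load: s = t ρ_sed / ρ_m = 2.291 km × 2560/3370 = 1.74 km.

1.74 km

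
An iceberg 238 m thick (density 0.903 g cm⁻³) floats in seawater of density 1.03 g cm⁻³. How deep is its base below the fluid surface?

209 m

Draft d = t ρ_obj/ρ_fluid = 238 m × 0.903/1.03 = 209 m.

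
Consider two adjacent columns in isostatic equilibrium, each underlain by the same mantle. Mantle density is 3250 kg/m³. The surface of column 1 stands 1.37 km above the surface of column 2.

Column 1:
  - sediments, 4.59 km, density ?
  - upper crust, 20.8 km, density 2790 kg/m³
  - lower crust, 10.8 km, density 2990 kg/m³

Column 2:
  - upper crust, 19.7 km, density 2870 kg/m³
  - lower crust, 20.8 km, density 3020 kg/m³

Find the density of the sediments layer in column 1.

Take the compensation level at the base of the deeper column (depth z_c below the surface of column 1) and equate Σ ρ_i t_i down to z_c; mantle fills any gap and the z_c terms cancel.
Column 1: 4.59×ρ + 20.8×2790 + 10.8×2990 + (z_c − 36.19)×3250
Column 2: 1.37×0 + 19.7×2870 + 20.8×3020 + (z_c − 1.37 − 40.5)×3250
The z_c×3250 term appears on both sides and cancels. Collect the known terms of each column as K = Σ(ρt)_known − 3250 × (depth of known layers): K_1 = 90324 − 3250×36.19 = −27293.5; K_2 = 119355 − 3250×(1.37 + 40.5) = −16722.5.
Balance: K_1 + 4.59×ρ = K_2, so ρ = (K_2 − K_1)/4.59 = 10571/4.59 = 2300 kg/m³.

2300 kg/m³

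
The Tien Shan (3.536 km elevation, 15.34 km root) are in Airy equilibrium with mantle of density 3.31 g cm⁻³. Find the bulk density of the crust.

ρ_c h = (ρ_m − ρ_c) r → ρ_c (h + r) = ρ_m r → ρ_c = ρ_m r / (h + r).
ρ_c = 3.31 × 15.34 km / (3.536 km + 15.34 km) = 2.69 g cm⁻³.

2.69 g cm⁻³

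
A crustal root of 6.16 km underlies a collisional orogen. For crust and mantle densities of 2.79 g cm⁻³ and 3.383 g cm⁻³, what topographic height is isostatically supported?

Isostatic balance requires: ρ_c h = (ρ_m − ρ_c) r.
h = r (ρ_m − ρ_c) / ρ_c = 6.16 km × (3.383 − 2.79) / 2.79 = 1.31 km.

1.31 km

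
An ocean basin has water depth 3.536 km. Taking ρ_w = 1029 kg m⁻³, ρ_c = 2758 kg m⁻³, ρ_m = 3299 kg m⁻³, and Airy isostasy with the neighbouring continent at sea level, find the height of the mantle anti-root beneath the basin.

For local isostatic compensation: replacing crust with seawater at the top is compensated by replacing crust with mantle at the base: d (ρ_c − ρ_w) = a (ρ_m − ρ_c).
a = d (ρ_c − ρ_w)/(ρ_m − ρ_c) = 3.536 km × 1729/541 = 11.3 km.

11.3 km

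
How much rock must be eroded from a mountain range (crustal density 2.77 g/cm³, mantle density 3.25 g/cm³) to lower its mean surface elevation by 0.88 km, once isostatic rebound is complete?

Net drop Δ = e − u = e − e ρ_c/ρ_m = e (ρ_m − ρ_c)/ρ_m.
e = Δ ρ_m/(ρ_m − ρ_c) = 0.88 km × 3.25/0.48 = 5.96 km.

5.96 km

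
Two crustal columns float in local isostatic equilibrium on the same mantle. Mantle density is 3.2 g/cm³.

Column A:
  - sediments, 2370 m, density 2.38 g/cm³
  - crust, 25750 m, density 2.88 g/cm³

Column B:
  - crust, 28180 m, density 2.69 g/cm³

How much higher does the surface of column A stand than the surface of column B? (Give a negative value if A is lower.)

For any compensation level in the mantle, the mantle terms cancel and isostasy reduces to e = (Σt_A − Σt_B) − (Σ(ρt)_A − Σ(ρt)_B) / ρ_m.
Σt_A = 28120 m; Σt_B = 28180 m; Σ(ρt)_A = 79800.6; Σ(ρt)_B = 75804.2 (in m·g/cm³).
e = (28120 − 28180) − (79800.6 − 75804.2) / 3.2 = −1310 m.

−1310 m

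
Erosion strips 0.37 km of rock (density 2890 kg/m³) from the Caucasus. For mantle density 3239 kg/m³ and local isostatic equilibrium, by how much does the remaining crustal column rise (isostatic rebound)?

0.33 km

Unloading: uplift u = e ρ_c/ρ_m = 0.37 km × 2890/3239 = 0.33 km.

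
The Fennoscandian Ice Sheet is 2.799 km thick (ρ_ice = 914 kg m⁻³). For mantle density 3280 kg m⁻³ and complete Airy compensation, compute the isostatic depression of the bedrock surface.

0.78 km

In Airy isostatic equilibrium: the ice load ρ_ice t is balanced by mantle displaced below, ρ_m s.
s = t ρ_ice / ρ_m = 2.799 km × 914/3280 = 0.78 km.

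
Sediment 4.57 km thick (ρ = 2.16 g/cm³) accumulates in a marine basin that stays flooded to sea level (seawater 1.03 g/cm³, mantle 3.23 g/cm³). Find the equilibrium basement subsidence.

2.35 km

Submarine loading: the sediment displaces seawater, and the subsidence is in turn flooded, so s (ρ_m − ρ_w) = t (ρ_sed − ρ_w).
s = 4.57 km × (2.16 − 1.03) / (3.23 − 1.03) = 2.35 km.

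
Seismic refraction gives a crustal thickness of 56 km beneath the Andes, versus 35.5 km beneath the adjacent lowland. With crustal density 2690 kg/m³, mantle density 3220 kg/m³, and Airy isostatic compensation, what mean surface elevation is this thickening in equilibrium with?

Excess crust Δ = 56 km − 35.5 km = 20.5 km, split between elevation h and root r with h + r = Δ.
Airy balance ρ_c h = (ρ_m − ρ_c) r gives r = h ρ_c/(ρ_m − ρ_c), so h (1 + ρ_c/(ρ_m − ρ_c)) = Δ, i.e. h = Δ (ρ_m − ρ_c)/ρ_m.
h = 20.5 km × 530/3220 = 3.37 km.

3.37 km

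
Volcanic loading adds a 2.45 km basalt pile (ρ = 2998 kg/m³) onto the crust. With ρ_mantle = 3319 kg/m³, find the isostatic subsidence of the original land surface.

2.21 km

Subaerial loading: s = t ρ_load / ρ_m.
s = 2.45 km × 2998/3319 = 2.21 km.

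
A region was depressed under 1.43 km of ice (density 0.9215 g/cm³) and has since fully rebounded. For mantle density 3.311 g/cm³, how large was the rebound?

0.398 km

Removing the load lets mantle flow back in; uplift u satisfies ρ_ice t = ρ_m u.
u = t ρ_ice/ρ_m = 1.43 km × 0.9215/3.311 = 0.398 km.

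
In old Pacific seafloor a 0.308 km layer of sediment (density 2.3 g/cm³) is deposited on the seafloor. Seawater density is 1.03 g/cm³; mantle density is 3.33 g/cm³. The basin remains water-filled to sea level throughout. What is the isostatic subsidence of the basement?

Submarine loading: the sediment displaces seawater, and the subsidence is in turn flooded, so s (ρ_m − ρ_w) = t (ρ_sed − ρ_w).
s = 0.308 km × (2.3 − 1.03) / (3.33 − 1.03) = 0.17 km.

0.17 km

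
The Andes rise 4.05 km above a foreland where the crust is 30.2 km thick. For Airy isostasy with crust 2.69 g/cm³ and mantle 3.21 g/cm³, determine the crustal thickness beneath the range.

Root depth r = h ρ_c / (ρ_m − ρ_c) = 4.05 km × 2.69 / 0.52 = 20.95 km.
Total thickness = T + h + r = 30.2 km + 4.05 km + 20.95 km = 55.2 km.

55.2 km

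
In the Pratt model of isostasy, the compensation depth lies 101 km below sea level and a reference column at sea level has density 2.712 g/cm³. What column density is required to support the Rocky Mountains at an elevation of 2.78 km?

Pratt balance: ρ_ref D = ρ (D + h).
ρ = ρ_ref D/(D + h) = 2.712 × 101 km/(101 km + 2.78 km) = 2.64 g/cm³.

2.64 g/cm³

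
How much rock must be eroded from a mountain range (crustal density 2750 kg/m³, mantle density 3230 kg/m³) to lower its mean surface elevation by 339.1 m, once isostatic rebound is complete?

Net drop Δ = e − u = e − e ρ_c/ρ_m = e (ρ_m − ρ_c)/ρ_m.
e = Δ ρ_m/(ρ_m − ρ_c) = 339.1 m × 3230/480 = 2280 m.

2280 m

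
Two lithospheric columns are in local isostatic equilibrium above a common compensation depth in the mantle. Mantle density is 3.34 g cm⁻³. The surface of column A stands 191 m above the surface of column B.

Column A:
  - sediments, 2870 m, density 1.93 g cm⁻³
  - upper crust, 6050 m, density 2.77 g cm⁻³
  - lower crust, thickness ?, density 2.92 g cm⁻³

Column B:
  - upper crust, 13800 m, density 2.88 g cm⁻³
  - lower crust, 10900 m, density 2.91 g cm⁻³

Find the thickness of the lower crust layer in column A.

9950 m

Take the compensation level at the base of the deeper column (depth z_c below the surface of column A) and equate Σ ρ_i t_i down to z_c; mantle fills any gap and the z_c terms cancel.
Column A: 2870×1.93 + 6050×2.77 + x×2.92 + (z_c − 8920 − x)×3.34
Column B: 191×0 + 13800×2.88 + 10900×2.91 + (z_c − 191 − 24700)×3.34
The z_c×3.34 term appears on both sides and cancels. Collect the known terms of each column as K = Σ(ρt)_known − 3.34 × (depth of known layers): K_A = 22297.6 − 3.34×8920 = −7495.2; K_B = 71463 − 3.34×(191 + 24700) = −11672.94.
Balance: K_A − x×(3.34 − 2.92) = K_B, so x = (K_A − K_B)/(3.34 − 2.92) = 4177.74/0.42 = 9950 m.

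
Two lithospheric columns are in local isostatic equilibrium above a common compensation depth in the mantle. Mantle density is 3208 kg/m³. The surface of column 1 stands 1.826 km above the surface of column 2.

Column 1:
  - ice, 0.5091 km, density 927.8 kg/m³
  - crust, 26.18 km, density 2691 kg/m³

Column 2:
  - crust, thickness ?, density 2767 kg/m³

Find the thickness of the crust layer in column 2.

20 km

Take the compensation level at the base of the deeper column (depth z_c below the surface of column 1) and equate Σ ρ_i t_i down to z_c; mantle fills any gap and the z_c terms cancel.
Column 1: 0.5091×927.8 + 26.18×2691 + (z_c − 26.6891)×3208
Column 2: 1.826×0 + x×2767 + (z_c − 1.826 − 0 − x)×3208
The z_c×3208 term appears on both sides and cancels. Collect the known terms of each column as K = Σ(ρt)_known − 3208 × (depth of known layers): K_1 = 70922.723 − 3208×26.6891 = −14695.9098; K_2 = 0 − 3208×(1.826 + 0) = −5857.808.
Balance: K_1 = K_2 − x×(3208 − 2767), so x = (K_2 − K_1)/(3208 − 2767) = 8838.1/441 = 20 km.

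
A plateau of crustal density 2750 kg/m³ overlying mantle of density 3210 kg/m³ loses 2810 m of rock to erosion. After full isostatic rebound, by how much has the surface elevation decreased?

Rebound u = e ρ_c/ρ_m = 2810 m × 2750/3210 = 2407 m.
Net surface drop = e − u = 2810 m − 2407 m = e (ρ_m − ρ_c)/ρ_m = 403 m.

403 m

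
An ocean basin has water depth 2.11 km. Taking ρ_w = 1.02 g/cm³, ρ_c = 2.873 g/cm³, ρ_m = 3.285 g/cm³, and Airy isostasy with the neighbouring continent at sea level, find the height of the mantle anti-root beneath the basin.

9.49 km

By Archimedes' principle applied to the lithosphere: replacing crust with seawater at the top is compensated by replacing crust with mantle at the base: d (ρ_c − ρ_w) = a (ρ_m − ρ_c).
a = d (ρ_c − ρ_w)/(ρ_m − ρ_c) = 2.11 km × 1.853/0.412 = 9.49 km.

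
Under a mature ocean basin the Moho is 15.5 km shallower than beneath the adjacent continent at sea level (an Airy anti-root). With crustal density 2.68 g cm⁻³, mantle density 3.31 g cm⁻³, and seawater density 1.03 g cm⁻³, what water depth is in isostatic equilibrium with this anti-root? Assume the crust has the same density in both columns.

Replacing a thickness d of crust by seawater at the top must be balanced by replacing crust with mantle at the base: d (ρ_c − ρ_w) = a (ρ_m − ρ_c).
d = a (ρ_m − ρ_c)/(ρ_c − ρ_w) = 15.5 km × 0.63/1.65 = 5.92 km.

5.92 km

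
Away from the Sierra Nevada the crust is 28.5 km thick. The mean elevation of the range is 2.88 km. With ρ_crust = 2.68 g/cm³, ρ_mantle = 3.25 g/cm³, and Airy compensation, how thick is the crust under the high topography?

44.9 km

Root depth r = h ρ_c / (ρ_m − ρ_c) = 2.88 km × 2.68 / 0.57 = 13.54 km.
Total thickness = T + h + r = 28.5 km + 2.88 km + 13.54 km = 44.9 km.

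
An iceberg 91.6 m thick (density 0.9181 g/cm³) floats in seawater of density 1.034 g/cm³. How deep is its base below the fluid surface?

Draft d = t ρ_obj/ρ_fluid = 91.6 m × 0.9181/1.034 = 81.3 m.

81.3 m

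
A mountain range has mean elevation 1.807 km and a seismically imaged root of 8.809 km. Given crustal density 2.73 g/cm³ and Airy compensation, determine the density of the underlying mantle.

Airy balance: ρ_c h = (ρ_m − ρ_c) r → ρ_m = ρ_c (1 + h/r).
ρ_m = 2.73 × (1 + 1.807 km/8.809 km) = 3.29 g/cm³.

3.29 g/cm³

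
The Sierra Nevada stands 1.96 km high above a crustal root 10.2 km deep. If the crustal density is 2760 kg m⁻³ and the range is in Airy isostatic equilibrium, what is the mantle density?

Airy balance: ρ_c h = (ρ_m − ρ_c) r → ρ_m = ρ_c (1 + h/r).
ρ_m = 2760 × (1 + 1.96 km/10.2 km) = 3290 kg m⁻³.

3290 kg m⁻³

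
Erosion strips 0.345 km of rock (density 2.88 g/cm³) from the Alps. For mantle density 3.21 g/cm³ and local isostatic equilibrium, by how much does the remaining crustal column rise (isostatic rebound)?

0.31 km

Unloading: uplift u = e ρ_c/ρ_m = 0.345 km × 2.88/3.21 = 0.31 km.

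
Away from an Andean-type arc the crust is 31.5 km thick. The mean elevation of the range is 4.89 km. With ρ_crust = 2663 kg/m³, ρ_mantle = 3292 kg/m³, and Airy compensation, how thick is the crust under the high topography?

57.1 km

Root depth r = h ρ_c / (ρ_m − ρ_c) = 4.89 km × 2663 / 629 = 20.7 km.
Total thickness = T + h + r = 31.5 km + 4.89 km + 20.7 km = 57.1 km.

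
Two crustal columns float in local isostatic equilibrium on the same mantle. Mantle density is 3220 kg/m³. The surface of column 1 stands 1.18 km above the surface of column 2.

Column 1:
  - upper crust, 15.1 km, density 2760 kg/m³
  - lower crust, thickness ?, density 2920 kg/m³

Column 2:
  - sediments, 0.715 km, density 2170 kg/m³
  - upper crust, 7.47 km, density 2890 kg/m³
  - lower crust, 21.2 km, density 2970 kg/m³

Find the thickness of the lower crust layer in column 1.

17.9 km

Take the compensation level at the base of the deeper column (depth z_c below the surface of column 1) and equate Σ ρ_i t_i down to z_c; mantle fills any gap and the z_c terms cancel.
Column 1: 15.1×2760 + x×2920 + (z_c − 15.1 − x)×3220
Column 2: 1.18×0 + 0.715×2170 + 7.47×2890 + 21.2×2970 + (z_c − 1.18 − 29.385)×3220
The z_c×3220 term appears on both sides and cancels. Collect the known terms of each column as K = Σ(ρt)_known − 3220 × (depth of known layers): K_1 = 41676 − 3220×15.1 = −6946; K_2 = 86103.85 − 3220×(1.18 + 29.385) = −12315.45.
Balance: K_1 − x×(3220 − 2920) = K_2, so x = (K_1 − K_2)/(3220 − 2920) = 5369.45/300 = 17.9 km.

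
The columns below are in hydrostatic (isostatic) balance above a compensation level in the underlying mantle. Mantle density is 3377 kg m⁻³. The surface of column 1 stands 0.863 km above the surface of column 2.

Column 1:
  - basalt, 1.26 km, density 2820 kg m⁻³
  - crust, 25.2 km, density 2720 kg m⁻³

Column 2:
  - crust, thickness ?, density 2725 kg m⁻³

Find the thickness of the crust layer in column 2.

Take the compensation level at the base of the deeper column (depth z_c below the surface of column 1) and equate Σ ρ_i t_i down to z_c; mantle fills any gap and the z_c terms cancel.
Column 1: 1.26×2820 + 25.2×2720 + (z_c − 26.46)×3377
Column 2: 0.863×0 + x×2725 + (z_c − 0.863 − 0 − x)×3377
The z_c×3377 term appears on both sides and cancels. Collect the known terms of each column as K = Σ(ρt)_known − 3377 × (depth of known layers): K_1 = 72097.2 − 3377×26.46 = −17258.22; K_2 = 0 − 3377×(0.863 + 0) = −2914.351.
Balance: K_1 = K_2 − x×(3377 − 2725), so x = (K_2 − K_1)/(3377 − 2725) = 14343.9/652 = 22 km.

22 km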